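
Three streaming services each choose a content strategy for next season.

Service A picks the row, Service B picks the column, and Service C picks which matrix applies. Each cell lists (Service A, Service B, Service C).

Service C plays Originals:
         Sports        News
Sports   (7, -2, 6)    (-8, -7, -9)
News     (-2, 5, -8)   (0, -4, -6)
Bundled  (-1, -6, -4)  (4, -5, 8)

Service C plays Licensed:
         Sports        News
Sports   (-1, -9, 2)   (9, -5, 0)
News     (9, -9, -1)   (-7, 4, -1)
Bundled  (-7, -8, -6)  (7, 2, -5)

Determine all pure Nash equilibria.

Pure-strategy Nash equilibria: (Sports, Sports, Originals) and (Sports, News, Licensed) and (Bundled, News, Originals)

Service A against (Sports, Originals): payoffs 7, -2, -1 → best response Sports.
Service A against (Sports, Licensed): payoffs -1, 9, -7 → best response News.
Service A against (News, Originals): payoffs -8, 0, 4 → best response Bundled.
Service A against (News, Licensed): payoffs 9, -7, 7 → best response Sports.
Service B against (Sports, Originals): payoffs -2, -7 → best response Sports.
Service B against (Sports, Licensed): payoffs -9, -5 → best response News.
Service B against (News, Originals): payoffs 5, -4 → best response Sports.
Service B against (News, Licensed): payoffs -9, 4 → best response News.
Service B against (Bundled, Originals): payoffs -6, -5 → best response News.
Service B against (Bundled, Licensed): payoffs -8, 2 → best response News.
Service C against (Sports, Sports): payoffs 6, 2 → best response Originals.
Service C against (Sports, News): payoffs -9, 0 → best response Licensed.
Service C against (News, Sports): payoffs -8, -1 → best response Licensed.
Service C against (News, News): payoffs -6, -1 → best response Licensed.
Service C against (Bundled, Sports): payoffs -4, -6 → best response Originals.
Service C against (Bundled, News): payoffs 8, -5 → best response Originals.
Mutual best responses: (Sports, Sports, Originals); (Sports, News, Licensed); (Bundled, News, Originals).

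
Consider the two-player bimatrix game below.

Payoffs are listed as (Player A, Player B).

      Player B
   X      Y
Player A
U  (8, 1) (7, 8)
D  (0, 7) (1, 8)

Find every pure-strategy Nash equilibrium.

Pure NE: (U, Y)

Mark each player's best response to every combination of opponents' strategies; a profile where every player is best-responding is a pure Nash equilibrium.
Player A against X: payoffs 8, 0 → best response U.
Player A against Y: payoffs 7, 1 → best response U.
Player B against U: payoffs 1, 8 → best response Y.
Player B against D: payoffs 7, 8 → best response Y.
Mutual best responses: (U, Y).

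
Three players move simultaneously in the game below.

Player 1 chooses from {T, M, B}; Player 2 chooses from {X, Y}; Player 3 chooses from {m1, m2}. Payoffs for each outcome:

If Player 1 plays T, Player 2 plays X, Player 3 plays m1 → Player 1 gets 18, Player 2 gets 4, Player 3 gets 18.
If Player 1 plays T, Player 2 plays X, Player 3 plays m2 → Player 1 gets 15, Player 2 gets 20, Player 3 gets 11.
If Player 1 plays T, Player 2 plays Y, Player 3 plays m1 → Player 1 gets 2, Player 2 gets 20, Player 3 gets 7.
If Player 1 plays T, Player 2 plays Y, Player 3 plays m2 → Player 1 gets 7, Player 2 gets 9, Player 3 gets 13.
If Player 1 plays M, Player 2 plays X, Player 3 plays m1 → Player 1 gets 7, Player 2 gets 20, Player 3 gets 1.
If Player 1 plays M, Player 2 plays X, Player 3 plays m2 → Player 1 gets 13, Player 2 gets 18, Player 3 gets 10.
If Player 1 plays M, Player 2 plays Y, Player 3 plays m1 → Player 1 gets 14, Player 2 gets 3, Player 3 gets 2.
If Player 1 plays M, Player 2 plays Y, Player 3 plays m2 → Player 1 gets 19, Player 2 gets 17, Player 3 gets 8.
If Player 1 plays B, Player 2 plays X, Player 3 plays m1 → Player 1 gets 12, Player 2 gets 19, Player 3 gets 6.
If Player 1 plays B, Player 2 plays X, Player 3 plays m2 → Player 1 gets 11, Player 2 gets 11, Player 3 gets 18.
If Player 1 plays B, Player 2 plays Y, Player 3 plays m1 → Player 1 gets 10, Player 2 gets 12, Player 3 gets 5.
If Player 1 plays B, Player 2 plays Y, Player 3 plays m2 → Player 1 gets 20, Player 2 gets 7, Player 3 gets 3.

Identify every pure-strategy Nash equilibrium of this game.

For each strategy profile, look for a profitable unilateral deviation.
(T, X, m1): Player 2 can switch to Y (4 → 20). Not NE.
(T, X, m2): Player 3 can switch to m1 (11 → 18). Not NE.
(T, Y, m1): Player 1 can switch to M (2 → 14). Not NE.
(T, Y, m2): Player 1 can switch to M (7 → 19). Not NE.
(M, X, m1): Player 1 can switch to T (7 → 18). Not NE.
(M, X, m2): Player 1 can switch to T (13 → 15). Not NE.
(M, Y, m1): Player 2 can switch to X (3 → 20). Not NE.
(M, Y, m2): Player 1 can switch to B (19 → 20). Not NE.
(The remaining 4 profiles each have a profitable deviation by the same check.)

none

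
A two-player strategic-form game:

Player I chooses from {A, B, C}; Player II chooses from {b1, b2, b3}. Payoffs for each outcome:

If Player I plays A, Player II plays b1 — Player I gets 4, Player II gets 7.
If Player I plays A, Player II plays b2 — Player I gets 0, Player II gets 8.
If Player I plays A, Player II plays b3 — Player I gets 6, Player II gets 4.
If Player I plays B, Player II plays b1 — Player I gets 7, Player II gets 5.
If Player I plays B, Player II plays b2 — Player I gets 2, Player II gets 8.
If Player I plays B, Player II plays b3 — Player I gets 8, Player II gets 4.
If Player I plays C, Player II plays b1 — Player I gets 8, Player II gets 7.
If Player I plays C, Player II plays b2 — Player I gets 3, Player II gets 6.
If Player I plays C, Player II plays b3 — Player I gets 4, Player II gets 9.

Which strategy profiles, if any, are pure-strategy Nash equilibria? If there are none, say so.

Player I against b1: payoffs 4, 7, 8 → best response C.
Player I against b2: payoffs 0, 2, 3 → best response C.
Player I against b3: payoffs 6, 8, 4 → best response B.
Player II against A: payoffs 7, 8, 4 → best response b2.
Player II against B: payoffs 5, 8, 4 → best response b2.
Player II against C: payoffs 7, 6, 9 → best response b3.
No profile is a mutual best response for all players.

none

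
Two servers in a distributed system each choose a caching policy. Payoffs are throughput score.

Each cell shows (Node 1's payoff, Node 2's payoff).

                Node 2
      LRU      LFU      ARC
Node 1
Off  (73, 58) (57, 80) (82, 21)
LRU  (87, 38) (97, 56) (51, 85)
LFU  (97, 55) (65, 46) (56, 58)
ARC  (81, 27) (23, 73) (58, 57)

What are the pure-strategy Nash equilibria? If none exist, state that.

No pure-strategy Nash equilibrium.

(Off, LRU): Node 1 can switch to LRU (73 → 87). Not NE.
(Off, LFU): Node 1 can switch to LRU (57 → 97). Not NE.
(Off, ARC): Node 2 can switch to LRU (21 → 58). Not NE.
(LRU, LRU): Node 1 can switch to LFU (87 → 97). Not NE.
(LRU, LFU): Node 2 can switch to ARC (56 → 85). Not NE.
(LRU, ARC): Node 1 can switch to Off (51 → 82). Not NE.
(LFU, LRU): Node 2 can switch to ARC (55 → 58). Not NE.
(LFU, LFU): Node 1 can switch to LRU (65 → 97). Not NE.
(LFU, ARC): Node 1 can switch to Off (56 → 82). Not NE.
(ARC, LRU): Node 1 can switch to LRU (81 → 87). Not NE.
(ARC, LFU): Node 1 can switch to Off (23 → 57). Not NE.
(ARC, ARC): Node 1 can switch to Off (58 → 82). Not NE.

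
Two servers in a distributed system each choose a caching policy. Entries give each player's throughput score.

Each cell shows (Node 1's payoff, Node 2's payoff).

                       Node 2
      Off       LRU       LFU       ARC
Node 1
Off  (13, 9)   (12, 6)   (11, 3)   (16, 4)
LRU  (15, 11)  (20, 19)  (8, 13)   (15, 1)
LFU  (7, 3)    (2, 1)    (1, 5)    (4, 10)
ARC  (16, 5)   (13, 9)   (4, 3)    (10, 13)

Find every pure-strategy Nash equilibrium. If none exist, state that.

(Off, Off): Node 1 can switch to LRU (13 → 15). Not NE.
(Off, LRU): Node 1 can switch to LRU (12 → 20). Not NE.
(Off, LFU): Node 2 can switch to Off (3 → 9). Not NE.
(Off, ARC): Node 2 can switch to Off (4 → 9). Not NE.
(LRU, Off): Node 1 can switch to ARC (15 → 16). Not NE.
(LRU, LRU): Node 1 gets 20, best alternative 13; Node 2 gets 19, best alternative 13. No profitable deviation — NE.
(LRU, LFU): Node 1 can switch to Off (8 → 11). Not NE.
(The remaining 9 profiles each have a profitable deviation by the same check.)

Pure NE: (LRU, LRU)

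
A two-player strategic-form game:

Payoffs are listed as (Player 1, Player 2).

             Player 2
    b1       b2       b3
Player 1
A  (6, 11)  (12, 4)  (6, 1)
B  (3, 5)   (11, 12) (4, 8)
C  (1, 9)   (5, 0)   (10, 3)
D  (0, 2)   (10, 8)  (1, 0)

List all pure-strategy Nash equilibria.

(A, b1): Player 1 gets 6, best alternative 3; Player 2 gets 11, best alternative 4. No profitable deviation — NE.
(A, b2): Player 2 can switch to b1 (4 → 11). Not NE.
(A, b3): Player 1 can switch to C (6 → 10). Not NE.
(B, b1): Player 1 can switch to A (3 → 6). Not NE.
(B, b2): Player 1 can switch to A (11 → 12). Not NE.
(B, b3): Player 1 can switch to A (4 → 6). Not NE.
(C, b1): Player 1 can switch to A (1 → 6). Not NE.
(C, b2): Player 1 can switch to A (5 → 12). Not NE.
(C, b3): Player 2 can switch to b1 (3 → 9). Not NE.
(The remaining 3 profiles each have a profitable deviation by the same check.)

The unique pure-strategy Nash equilibrium is (A, b1).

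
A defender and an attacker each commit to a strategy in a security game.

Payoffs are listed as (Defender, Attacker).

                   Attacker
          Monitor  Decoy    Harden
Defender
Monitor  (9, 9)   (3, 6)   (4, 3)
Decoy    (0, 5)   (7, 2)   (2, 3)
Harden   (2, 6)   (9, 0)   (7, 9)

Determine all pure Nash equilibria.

Defender against Monitor: payoffs 9, 0, 2 → best response Monitor.
Defender against Decoy: payoffs 3, 7, 9 → best response Harden.
Defender against Harden: payoffs 4, 2, 7 → best response Harden.
Attacker against Monitor: payoffs 9, 6, 3 → best response Monitor.
Attacker against Decoy: payoffs 5, 2, 3 → best response Monitor.
Attacker against Harden: payoffs 6, 0, 9 → best response Harden.
Mutual best responses: (Monitor, Monitor); (Harden, Harden).

Pure-strategy Nash equilibria: (Monitor, Monitor) and (Harden, Harden)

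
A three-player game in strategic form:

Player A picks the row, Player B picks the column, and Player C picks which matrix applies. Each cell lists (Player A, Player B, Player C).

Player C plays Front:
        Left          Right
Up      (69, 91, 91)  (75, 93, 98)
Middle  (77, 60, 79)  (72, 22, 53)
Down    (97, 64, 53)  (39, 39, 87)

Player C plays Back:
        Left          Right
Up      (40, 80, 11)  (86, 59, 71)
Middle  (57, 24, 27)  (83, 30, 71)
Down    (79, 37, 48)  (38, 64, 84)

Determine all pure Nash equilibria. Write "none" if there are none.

The pure Nash equilibria are (Up, Right, Front); (Down, Left, Front).

(Up, Left, Front): Player A can switch to Middle (69 → 77). Not NE.
(Up, Left, Back): Player A can switch to Middle (40 → 57). Not NE.
(Up, Right, Front): Player A gets 75, best alternative 72; Player B gets 93, best alternative 91; Player C gets 98, best alternative 71. No profitable deviation — NE.
(Up, Right, Back): Player B can switch to Left (59 → 80). Not NE.
(Middle, Left, Front): Player A can switch to Down (77 → 97). Not NE.
(Middle, Left, Back): Player A can switch to Down (57 → 79). Not NE.
(Middle, Right, Front): Player A can switch to Up (72 → 75). Not NE.
(Middle, Right, Back): Player A can switch to Up (83 → 86). Not NE.
(Down, Left, Front): Player A gets 97, best alternative 77; Player B gets 64, best alternative 39; Player C gets 53, best alternative 48. No profitable deviation — NE.
(Down, Left, Back): Player B can switch to Right (37 → 64). Not NE.
(The remaining 2 profiles each have a profitable deviation by the same check.)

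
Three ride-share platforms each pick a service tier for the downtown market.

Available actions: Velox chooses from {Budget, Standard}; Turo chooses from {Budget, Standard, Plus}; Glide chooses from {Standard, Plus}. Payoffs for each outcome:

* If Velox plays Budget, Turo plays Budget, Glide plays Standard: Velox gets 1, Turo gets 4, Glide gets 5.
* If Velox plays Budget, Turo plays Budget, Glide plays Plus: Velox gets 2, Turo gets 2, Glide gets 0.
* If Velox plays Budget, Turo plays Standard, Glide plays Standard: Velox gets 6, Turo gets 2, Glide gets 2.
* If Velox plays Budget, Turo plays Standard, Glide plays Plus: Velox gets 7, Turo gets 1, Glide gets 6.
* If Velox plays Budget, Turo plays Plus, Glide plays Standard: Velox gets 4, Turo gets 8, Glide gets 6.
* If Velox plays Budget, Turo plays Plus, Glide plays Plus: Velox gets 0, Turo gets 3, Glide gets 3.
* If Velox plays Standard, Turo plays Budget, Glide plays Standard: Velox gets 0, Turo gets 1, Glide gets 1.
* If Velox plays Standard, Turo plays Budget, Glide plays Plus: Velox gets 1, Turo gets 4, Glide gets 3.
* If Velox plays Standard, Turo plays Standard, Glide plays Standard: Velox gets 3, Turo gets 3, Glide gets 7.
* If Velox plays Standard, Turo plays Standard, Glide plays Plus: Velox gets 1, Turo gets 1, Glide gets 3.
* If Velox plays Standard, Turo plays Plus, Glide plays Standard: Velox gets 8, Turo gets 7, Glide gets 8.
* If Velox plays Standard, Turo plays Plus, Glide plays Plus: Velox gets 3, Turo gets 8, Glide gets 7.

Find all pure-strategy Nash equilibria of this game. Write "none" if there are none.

(Budget, Budget, Standard): Turo can switch to Plus (4 → 8). Not NE.
(Budget, Budget, Plus): Turo can switch to Plus (2 → 3). Not NE.
(Budget, Standard, Standard): Turo can switch to Budget (2 → 4). Not NE.
(Budget, Standard, Plus): Turo can switch to Budget (1 → 2). Not NE.
(Budget, Plus, Standard): Velox can switch to Standard (4 → 8). Not NE.
(Budget, Plus, Plus): Velox can switch to Standard (0 → 3). Not NE.
(Standard, Budget, Standard): Velox can switch to Budget (0 → 1). Not NE.
(Standard, Budget, Plus): Velox can switch to Budget (1 → 2). Not NE.
(Standard, Plus, Standard): Velox gets 8, best alternative 4; Turo gets 7, best alternative 3; Glide gets 8, best alternative 7. No profitable deviation — NE.
(The remaining 3 profiles each have a profitable deviation by the same check.)

The unique pure-strategy Nash equilibrium is (Standard, Plus, Standard).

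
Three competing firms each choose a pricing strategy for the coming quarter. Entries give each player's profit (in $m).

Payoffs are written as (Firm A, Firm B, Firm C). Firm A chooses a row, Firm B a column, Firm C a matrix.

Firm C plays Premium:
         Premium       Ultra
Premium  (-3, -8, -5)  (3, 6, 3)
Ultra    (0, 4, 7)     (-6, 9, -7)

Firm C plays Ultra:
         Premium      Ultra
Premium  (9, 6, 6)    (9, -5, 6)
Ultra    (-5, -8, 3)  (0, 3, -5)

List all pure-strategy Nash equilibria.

(Premium, Premium, Ultra)

(Premium, Premium, Premium): Firm A can switch to Ultra (-3 → 0). Not NE.
(Premium, Premium, Ultra): Firm A gets 9, best alternative -5; Firm B gets 6, best alternative -5; Firm C gets 6, best alternative -5. No profitable deviation — NE.
(Premium, Ultra, Premium): Firm C can switch to Ultra (3 → 6). Not NE.
(Premium, Ultra, Ultra): Firm B can switch to Premium (-5 → 6). Not NE.
(Ultra, Premium, Premium): Firm B can switch to Ultra (4 → 9). Not NE.
(Ultra, Premium, Ultra): Firm A can switch to Premium (-5 → 9). Not NE.
(Ultra, Ultra, Premium): Firm A can switch to Premium (-6 → 3). Not NE.
(The remaining 1 profile has a profitable deviation by the same check.)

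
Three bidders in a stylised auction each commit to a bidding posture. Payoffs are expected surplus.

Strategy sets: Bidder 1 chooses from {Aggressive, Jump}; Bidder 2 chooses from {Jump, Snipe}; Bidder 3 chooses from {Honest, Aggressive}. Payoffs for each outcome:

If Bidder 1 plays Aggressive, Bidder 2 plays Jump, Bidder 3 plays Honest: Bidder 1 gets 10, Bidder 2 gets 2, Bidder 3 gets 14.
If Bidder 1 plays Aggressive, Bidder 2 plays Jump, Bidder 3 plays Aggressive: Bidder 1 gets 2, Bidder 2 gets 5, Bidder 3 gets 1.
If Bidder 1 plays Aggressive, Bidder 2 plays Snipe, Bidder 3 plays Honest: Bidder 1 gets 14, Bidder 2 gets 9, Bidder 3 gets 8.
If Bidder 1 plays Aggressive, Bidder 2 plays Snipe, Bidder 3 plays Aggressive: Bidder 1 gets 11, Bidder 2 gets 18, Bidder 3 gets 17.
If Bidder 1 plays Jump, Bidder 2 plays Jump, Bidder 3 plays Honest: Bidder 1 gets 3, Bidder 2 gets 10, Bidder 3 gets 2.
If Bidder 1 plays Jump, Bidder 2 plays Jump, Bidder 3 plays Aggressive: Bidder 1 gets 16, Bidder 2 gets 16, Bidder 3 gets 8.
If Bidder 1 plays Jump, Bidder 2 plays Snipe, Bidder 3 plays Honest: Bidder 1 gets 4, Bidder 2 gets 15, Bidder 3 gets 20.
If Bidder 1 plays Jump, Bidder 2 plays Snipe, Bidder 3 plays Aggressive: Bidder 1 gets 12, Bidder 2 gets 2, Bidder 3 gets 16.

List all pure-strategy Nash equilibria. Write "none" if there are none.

Check each profile: it is a Nash equilibrium iff no player can strictly gain by switching unilaterally.
(Aggressive, Jump, Honest): Bidder 2 can switch to Snipe (2 → 9). Not NE.
(Aggressive, Jump, Aggressive): Bidder 1 can switch to Jump (2 → 16). Not NE.
(Aggressive, Snipe, Honest): Bidder 3 can switch to Aggressive (8 → 17). Not NE.
(Aggressive, Snipe, Aggressive): Bidder 1 can switch to Jump (11 → 12). Not NE.
(Jump, Jump, Honest): Bidder 1 can switch to Aggressive (3 → 10). Not NE.
(Jump, Jump, Aggressive): Bidder 1 gets 16, best alternative 2; Bidder 2 gets 16, best alternative 2; Bidder 3 gets 8, best alternative 2. No profitable deviation — NE.
(Jump, Snipe, Honest): Bidder 1 can switch to Aggressive (4 → 14). Not NE.
(Jump, Snipe, Aggressive): Bidder 2 can switch to Jump (2 → 16). Not NE.

The unique pure-strategy Nash equilibrium is (Jump, Jump, Aggressive).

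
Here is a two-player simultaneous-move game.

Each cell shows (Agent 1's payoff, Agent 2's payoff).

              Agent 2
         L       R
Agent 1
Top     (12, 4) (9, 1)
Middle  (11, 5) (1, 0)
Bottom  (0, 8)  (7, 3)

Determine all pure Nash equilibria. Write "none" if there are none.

(Top, L)

For each strategy profile, look for a profitable unilateral deviation.
(Top, L): Agent 1 gets 12, best alternative 11; Agent 2 gets 4, best alternative 1. No profitable deviation — NE.
(Top, R): Agent 2 can switch to L (1 → 4). Not NE.
(Middle, L): Agent 1 can switch to Top (11 → 12). Not NE.
(Middle, R): Agent 1 can switch to Top (1 → 9). Not NE.
(Bottom, L): Agent 1 can switch to Top (0 → 12). Not NE.
(Bottom, R): Agent 1 can switch to Top (7 → 9). Not NE.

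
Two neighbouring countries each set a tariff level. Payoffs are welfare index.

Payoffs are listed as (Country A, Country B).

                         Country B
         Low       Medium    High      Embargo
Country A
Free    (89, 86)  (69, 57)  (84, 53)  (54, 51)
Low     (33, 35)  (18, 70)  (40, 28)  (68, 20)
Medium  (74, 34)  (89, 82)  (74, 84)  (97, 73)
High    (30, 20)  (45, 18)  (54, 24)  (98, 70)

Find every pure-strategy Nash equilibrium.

Pure-strategy Nash equilibria: (Free, Low), (High, Embargo)

Country A against Low: payoffs 89, 33, 74, 30 → best response Free.
Country A against Medium: payoffs 69, 18, 89, 45 → best response Medium.
Country A against High: payoffs 84, 40, 74, 54 → best response Free.
Country A against Embargo: payoffs 54, 68, 97, 98 → best response High.
Country B against Free: payoffs 86, 57, 53, 51 → best response Low.
Country B against Low: payoffs 35, 70, 28, 20 → best response Medium.
Country B against Medium: payoffs 34, 82, 84, 73 → best response High.
Country B against High: payoffs 20, 18, 24, 70 → best response Embargo.
Mutual best responses: (Free, Low); (High, Embargo).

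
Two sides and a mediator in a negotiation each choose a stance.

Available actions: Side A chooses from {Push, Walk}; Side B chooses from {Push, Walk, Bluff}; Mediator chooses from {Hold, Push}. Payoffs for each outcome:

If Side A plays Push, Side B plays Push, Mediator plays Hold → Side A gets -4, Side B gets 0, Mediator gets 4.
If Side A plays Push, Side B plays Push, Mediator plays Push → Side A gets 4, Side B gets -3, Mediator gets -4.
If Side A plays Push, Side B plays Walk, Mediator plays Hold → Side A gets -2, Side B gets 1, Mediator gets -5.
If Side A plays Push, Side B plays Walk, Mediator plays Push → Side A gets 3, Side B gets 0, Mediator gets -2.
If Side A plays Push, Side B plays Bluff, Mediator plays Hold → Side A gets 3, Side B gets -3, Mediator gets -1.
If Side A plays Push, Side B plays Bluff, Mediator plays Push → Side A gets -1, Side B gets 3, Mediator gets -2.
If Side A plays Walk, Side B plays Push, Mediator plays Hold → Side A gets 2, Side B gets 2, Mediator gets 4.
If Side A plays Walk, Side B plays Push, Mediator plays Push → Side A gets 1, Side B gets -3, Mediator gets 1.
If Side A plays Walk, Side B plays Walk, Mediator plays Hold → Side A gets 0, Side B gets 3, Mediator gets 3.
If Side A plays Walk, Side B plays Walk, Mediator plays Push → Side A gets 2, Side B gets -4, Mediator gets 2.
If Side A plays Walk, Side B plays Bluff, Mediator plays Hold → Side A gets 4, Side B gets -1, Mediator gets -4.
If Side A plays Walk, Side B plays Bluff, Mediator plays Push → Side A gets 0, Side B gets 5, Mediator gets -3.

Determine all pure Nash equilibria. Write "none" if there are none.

(Push, Push, Hold): Side A can switch to Walk (-4 → 2). Not NE.
(Push, Push, Push): Side B can switch to Walk (-3 → 0). Not NE.
(Push, Walk, Hold): Side A can switch to Walk (-2 → 0). Not NE.
(Push, Walk, Push): Side B can switch to Bluff (0 → 3). Not NE.
(Push, Bluff, Hold): Side A can switch to Walk (3 → 4). Not NE.
(Push, Bluff, Push): Side A can switch to Walk (-1 → 0). Not NE.
(Walk, Push, Hold): Side B can switch to Walk (2 → 3). Not NE.
(Walk, Push, Push): Side A can switch to Push (1 → 4). Not NE.
(Walk, Walk, Hold): Side A gets 0, best alternative -2; Side B gets 3, best alternative 2; Mediator gets 3, best alternative 2. No profitable deviation — NE.
(Walk, Bluff, Push): Side A gets 0, best alternative -1; Side B gets 5, best alternative -3; Mediator gets -3, best alternative -4. No profitable deviation — NE.
(The remaining 2 profiles each have a profitable deviation by the same check.)

Pure-strategy Nash equilibria: (Walk, Walk, Hold), (Walk, Bluff, Push)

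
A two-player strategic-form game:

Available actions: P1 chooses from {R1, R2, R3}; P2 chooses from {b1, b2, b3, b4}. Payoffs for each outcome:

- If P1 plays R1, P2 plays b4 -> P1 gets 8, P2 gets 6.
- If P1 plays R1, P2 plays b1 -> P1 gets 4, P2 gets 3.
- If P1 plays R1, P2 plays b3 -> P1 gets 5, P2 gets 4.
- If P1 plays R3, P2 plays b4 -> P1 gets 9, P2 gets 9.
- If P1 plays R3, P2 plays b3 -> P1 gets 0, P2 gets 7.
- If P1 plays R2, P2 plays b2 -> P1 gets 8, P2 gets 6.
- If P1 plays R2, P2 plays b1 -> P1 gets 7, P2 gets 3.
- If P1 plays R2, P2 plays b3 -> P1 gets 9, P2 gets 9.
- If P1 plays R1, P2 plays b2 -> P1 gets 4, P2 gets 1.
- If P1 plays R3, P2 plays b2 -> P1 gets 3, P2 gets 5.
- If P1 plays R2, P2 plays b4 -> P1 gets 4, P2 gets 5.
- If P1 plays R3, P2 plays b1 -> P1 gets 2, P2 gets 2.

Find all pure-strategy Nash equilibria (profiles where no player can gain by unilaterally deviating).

The pure Nash equilibria are (R2, b3); (R3, b4).

(R1, b1): P1 can switch to R2 (4 → 7). Not NE.
(R1, b2): P1 can switch to R2 (4 → 8). Not NE.
(R1, b3): P1 can switch to R2 (5 → 9). Not NE.
(R1, b4): P1 can switch to R3 (8 → 9). Not NE.
(R2, b1): P2 can switch to b2 (3 → 6). Not NE.
(R2, b2): P2 can switch to b3 (6 → 9). Not NE.
(R2, b3): P1 gets 9, best alternative 5; P2 gets 9, best alternative 6. No profitable deviation — NE.
(R2, b4): P1 can switch to R1 (4 → 8). Not NE.
(R3, b1): P1 can switch to R1 (2 → 4). Not NE.
(R3, b2): P1 can switch to R1 (3 → 4). Not NE.
(R3, b3): P1 can switch to R1 (0 → 5). Not NE.
(R3, b4): P1 gets 9, best alternative 8; P2 gets 9, best alternative 7. No profitable deviation — NE.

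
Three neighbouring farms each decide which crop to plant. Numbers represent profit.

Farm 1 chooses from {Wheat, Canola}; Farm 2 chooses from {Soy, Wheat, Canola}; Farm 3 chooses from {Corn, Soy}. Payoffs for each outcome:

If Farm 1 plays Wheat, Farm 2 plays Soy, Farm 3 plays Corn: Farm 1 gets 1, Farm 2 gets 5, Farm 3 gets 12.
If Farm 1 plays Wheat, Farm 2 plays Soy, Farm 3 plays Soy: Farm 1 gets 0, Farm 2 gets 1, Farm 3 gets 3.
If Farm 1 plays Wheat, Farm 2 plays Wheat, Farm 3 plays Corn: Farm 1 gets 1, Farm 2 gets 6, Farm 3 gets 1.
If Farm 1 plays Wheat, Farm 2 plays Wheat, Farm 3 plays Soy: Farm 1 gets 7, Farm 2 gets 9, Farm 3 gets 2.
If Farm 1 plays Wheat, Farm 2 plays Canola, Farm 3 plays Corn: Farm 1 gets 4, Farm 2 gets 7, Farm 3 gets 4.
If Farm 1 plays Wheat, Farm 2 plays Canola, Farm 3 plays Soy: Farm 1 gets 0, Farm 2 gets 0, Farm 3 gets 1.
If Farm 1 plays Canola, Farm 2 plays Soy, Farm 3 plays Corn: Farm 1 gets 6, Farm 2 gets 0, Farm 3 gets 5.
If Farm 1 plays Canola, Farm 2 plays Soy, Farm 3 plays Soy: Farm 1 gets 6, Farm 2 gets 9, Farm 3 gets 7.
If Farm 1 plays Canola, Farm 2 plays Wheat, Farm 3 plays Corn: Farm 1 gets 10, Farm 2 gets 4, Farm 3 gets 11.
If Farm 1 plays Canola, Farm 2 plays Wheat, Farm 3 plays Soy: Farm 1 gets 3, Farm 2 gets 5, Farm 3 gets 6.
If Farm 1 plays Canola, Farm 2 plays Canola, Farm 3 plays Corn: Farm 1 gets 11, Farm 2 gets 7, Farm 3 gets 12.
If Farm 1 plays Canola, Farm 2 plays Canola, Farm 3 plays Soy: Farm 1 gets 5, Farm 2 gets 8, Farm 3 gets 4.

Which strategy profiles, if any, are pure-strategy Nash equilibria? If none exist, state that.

Check each profile: it is a Nash equilibrium iff no player can strictly gain by switching unilaterally.
(Wheat, Soy, Corn): Farm 1 can switch to Canola (1 → 6). Not NE.
(Wheat, Soy, Soy): Farm 1 can switch to Canola (0 → 6). Not NE.
(Wheat, Wheat, Corn): Farm 1 can switch to Canola (1 → 10). Not NE.
(Wheat, Wheat, Soy): Farm 1 gets 7, best alternative 3; Farm 2 gets 9, best alternative 1; Farm 3 gets 2, best alternative 1. No profitable deviation — NE.
(Wheat, Canola, Corn): Farm 1 can switch to Canola (4 → 11). Not NE.
(Wheat, Canola, Soy): Farm 1 can switch to Canola (0 → 5). Not NE.
(Canola, Soy, Corn): Farm 2 can switch to Wheat (0 → 4). Not NE.
(Canola, Soy, Soy): Farm 1 gets 6, best alternative 0; Farm 2 gets 9, best alternative 8; Farm 3 gets 7, best alternative 5. No profitable deviation — NE.
(Canola, Wheat, Corn): Farm 2 can switch to Canola (4 → 7). Not NE.
(Canola, Wheat, Soy): Farm 1 can switch to Wheat (3 → 7). Not NE.
(Canola, Canola, Corn): Farm 1 gets 11, best alternative 4; Farm 2 gets 7, best alternative 4; Farm 3 gets 12, best alternative 4. No profitable deviation — NE.
(The remaining 1 profile has a profitable deviation by the same check.)

(Wheat, Wheat, Soy), (Canola, Soy, Soy), (Canola, Canola, Corn)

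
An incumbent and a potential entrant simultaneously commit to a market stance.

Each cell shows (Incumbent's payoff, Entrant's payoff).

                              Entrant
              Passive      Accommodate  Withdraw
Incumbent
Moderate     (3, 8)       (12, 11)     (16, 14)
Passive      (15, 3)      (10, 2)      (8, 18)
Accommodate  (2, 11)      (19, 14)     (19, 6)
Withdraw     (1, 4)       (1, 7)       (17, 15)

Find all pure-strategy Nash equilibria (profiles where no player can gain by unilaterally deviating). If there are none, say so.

Incumbent against Passive: payoffs 3, 15, 2, 1 → best response Passive.
Incumbent against Accommodate: payoffs 12, 10, 19, 1 → best response Accommodate.
Incumbent against Withdraw: payoffs 16, 8, 19, 17 → best response Accommodate.
Entrant against Moderate: payoffs 8, 11, 14 → best response Withdraw.
Entrant against Passive: payoffs 3, 2, 18 → best response Withdraw.
Entrant against Accommodate: payoffs 11, 14, 6 → best response Accommodate.
Entrant against Withdraw: payoffs 4, 7, 15 → best response Withdraw.
Mutual best responses: (Accommodate, Accommodate).

The unique pure-strategy Nash equilibrium is (Accommodate, Accommodate).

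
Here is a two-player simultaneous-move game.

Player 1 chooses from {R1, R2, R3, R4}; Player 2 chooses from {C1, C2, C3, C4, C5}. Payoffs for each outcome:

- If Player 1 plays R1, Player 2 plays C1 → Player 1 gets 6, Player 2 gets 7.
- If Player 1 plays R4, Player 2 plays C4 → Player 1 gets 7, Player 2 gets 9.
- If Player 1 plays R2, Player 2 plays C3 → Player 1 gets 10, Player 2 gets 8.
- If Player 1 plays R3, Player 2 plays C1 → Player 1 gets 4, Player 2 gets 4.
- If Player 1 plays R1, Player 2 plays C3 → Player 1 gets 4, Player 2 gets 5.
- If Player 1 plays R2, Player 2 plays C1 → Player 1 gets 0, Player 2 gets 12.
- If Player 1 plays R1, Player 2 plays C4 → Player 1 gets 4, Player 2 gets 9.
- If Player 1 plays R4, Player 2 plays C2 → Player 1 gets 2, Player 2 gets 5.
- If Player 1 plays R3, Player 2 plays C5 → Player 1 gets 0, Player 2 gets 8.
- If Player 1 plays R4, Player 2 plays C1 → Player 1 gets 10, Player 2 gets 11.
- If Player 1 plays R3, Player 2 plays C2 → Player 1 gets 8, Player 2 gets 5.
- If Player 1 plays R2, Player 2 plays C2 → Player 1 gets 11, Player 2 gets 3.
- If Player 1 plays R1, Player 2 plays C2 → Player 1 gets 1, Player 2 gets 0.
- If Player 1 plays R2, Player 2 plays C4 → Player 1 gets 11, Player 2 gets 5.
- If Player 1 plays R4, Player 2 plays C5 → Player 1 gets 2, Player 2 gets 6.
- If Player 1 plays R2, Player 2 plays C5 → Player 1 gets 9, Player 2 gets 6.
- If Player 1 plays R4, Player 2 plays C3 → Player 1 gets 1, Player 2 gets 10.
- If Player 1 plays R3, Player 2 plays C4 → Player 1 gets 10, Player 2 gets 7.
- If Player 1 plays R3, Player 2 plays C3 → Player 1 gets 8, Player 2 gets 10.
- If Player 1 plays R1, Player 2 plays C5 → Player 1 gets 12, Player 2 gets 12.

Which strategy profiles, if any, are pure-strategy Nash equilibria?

Check each profile: it is a Nash equilibrium iff no player can strictly gain by switching unilaterally.
(R1, C1): Player 1 can switch to R4 (6 → 10). Not NE.
(R1, C2): Player 1 can switch to R2 (1 → 11). Not NE.
(R1, C3): Player 1 can switch to R2 (4 → 10). Not NE.
(R1, C4): Player 1 can switch to R2 (4 → 11). Not NE.
(R1, C5): Player 1 gets 12, best alternative 9; Player 2 gets 12, best alternative 9. No profitable deviation — NE.
(R2, C1): Player 1 can switch to R1 (0 → 6). Not NE.
(R2, C2): Player 2 can switch to C1 (3 → 12). Not NE.
(R4, C1): Player 1 gets 10, best alternative 6; Player 2 gets 11, best alternative 10. No profitable deviation — NE.
(The remaining 12 profiles each have a profitable deviation by the same check.)

Pure-strategy Nash equilibria: (R1, C5) and (R4, C1)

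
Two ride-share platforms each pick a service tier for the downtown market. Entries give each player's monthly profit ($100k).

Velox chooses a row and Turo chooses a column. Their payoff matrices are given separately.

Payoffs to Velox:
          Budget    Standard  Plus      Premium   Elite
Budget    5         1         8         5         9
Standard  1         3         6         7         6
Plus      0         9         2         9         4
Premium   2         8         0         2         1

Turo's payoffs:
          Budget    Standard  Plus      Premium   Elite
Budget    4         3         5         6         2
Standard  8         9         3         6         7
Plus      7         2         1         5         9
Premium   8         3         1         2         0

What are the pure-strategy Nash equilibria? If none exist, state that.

This game has no pure Nash equilibrium.

Velox against Budget: payoffs 5, 1, 0, 2 → best response Budget.
Velox against Standard: payoffs 1, 3, 9, 8 → best response Plus.
Velox against Plus: payoffs 8, 6, 2, 0 → best response Budget.
Velox against Premium: payoffs 5, 7, 9, 2 → best response Plus.
Velox against Elite: payoffs 9, 6, 4, 1 → best response Budget.
Turo against Budget: payoffs 4, 3, 5, 6, 2 → best response Premium.
Turo against Standard: payoffs 8, 9, 3, 6, 7 → best response Standard.
Turo against Plus: payoffs 7, 2, 1, 5, 9 → best response Elite.
Turo against Premium: payoffs 8, 3, 1, 2, 0 → best response Budget.
No profile is a mutual best response for all players.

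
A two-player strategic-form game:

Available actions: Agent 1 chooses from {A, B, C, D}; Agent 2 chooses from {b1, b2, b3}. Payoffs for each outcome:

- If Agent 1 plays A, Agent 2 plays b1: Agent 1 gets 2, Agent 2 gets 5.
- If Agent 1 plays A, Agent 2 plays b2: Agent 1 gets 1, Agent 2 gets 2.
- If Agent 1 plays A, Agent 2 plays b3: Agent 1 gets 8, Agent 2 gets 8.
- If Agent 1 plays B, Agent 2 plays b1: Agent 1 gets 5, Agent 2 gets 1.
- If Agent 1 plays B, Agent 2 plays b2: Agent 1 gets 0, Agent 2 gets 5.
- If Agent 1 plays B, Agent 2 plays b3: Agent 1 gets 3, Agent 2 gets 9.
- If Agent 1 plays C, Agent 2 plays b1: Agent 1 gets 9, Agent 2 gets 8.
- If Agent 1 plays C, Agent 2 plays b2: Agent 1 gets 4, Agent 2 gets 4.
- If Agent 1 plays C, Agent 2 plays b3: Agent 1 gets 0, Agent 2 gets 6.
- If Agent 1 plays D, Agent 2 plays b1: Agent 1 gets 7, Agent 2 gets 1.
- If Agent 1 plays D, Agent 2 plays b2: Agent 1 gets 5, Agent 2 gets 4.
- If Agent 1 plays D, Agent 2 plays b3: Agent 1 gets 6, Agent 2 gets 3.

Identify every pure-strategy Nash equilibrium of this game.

Check each profile: it is a Nash equilibrium iff no player can strictly gain by switching unilaterally.
(A, b1): Agent 1 can switch to B (2 → 5). Not NE.
(A, b2): Agent 1 can switch to C (1 → 4). Not NE.
(A, b3): Agent 1 gets 8, best alternative 6; Agent 2 gets 8, best alternative 5. No profitable deviation — NE.
(B, b1): Agent 1 can switch to C (5 → 9). Not NE.
(B, b2): Agent 1 can switch to A (0 → 1). Not NE.
(B, b3): Agent 1 can switch to A (3 → 8). Not NE.
(C, b1): Agent 1 gets 9, best alternative 7; Agent 2 gets 8, best alternative 6. No profitable deviation — NE.
(C, b2): Agent 1 can switch to D (4 → 5). Not NE.
(C, b3): Agent 1 can switch to A (0 → 8). Not NE.
(D, b1): Agent 1 can switch to C (7 → 9). Not NE.
(D, b2): Agent 1 gets 5, best alternative 4; Agent 2 gets 4, best alternative 3. No profitable deviation — NE.
(D, b3): Agent 1 can switch to A (6 → 8). Not NE.

(A, b3), (C, b1), (D, b2)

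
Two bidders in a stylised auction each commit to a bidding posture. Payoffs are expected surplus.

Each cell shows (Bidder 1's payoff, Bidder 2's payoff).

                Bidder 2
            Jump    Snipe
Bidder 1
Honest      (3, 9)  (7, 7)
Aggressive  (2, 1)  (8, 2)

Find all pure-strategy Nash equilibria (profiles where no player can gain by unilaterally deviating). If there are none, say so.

Mark each player's best response to every combination of opponents' strategies; a profile where every player is best-responding is a pure Nash equilibrium.
Bidder 1 against Jump: payoffs 3, 2 → best response Honest.
Bidder 1 against Snipe: payoffs 7, 8 → best response Aggressive.
Bidder 2 against Honest: payoffs 9, 7 → best response Jump.
Bidder 2 against Aggressive: payoffs 1, 2 → best response Snipe.
Mutual best responses: (Honest, Jump); (Aggressive, Snipe).

(Honest, Jump), (Aggressive, Snipe)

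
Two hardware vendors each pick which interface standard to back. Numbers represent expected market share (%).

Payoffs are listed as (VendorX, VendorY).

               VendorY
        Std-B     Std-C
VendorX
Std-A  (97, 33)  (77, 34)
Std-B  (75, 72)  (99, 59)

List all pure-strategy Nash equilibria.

(Std-A, Std-B): VendorY can switch to Std-C (33 → 34). Not NE.
(Std-A, Std-C): VendorX can switch to Std-B (77 → 99). Not NE.
(Std-B, Std-B): VendorX can switch to Std-A (75 → 97). Not NE.
(Std-B, Std-C): VendorY can switch to Std-B (59 → 72). Not NE.

none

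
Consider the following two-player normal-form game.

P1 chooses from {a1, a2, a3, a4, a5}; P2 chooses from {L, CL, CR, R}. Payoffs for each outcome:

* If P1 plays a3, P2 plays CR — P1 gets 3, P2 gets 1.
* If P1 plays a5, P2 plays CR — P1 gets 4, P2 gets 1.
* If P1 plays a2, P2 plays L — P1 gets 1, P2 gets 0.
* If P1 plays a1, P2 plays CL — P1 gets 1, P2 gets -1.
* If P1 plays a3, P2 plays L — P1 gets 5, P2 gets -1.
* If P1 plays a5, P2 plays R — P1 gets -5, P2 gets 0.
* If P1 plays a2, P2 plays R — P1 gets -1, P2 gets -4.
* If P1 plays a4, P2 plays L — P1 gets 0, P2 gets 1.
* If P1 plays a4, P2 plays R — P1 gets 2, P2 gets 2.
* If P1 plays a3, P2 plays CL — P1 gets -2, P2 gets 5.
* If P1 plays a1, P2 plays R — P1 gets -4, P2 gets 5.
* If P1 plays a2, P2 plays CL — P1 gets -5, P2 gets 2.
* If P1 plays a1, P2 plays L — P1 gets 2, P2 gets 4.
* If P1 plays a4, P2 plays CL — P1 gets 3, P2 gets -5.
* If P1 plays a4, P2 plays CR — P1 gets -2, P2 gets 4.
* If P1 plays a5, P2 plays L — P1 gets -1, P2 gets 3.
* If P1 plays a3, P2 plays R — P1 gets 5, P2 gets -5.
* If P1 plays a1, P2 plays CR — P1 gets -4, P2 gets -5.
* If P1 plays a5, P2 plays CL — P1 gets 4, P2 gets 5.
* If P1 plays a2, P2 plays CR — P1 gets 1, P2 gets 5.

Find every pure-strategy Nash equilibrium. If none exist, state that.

P1 against L: payoffs 2, 1, 5, 0, -1 → best response a3.
P1 against CL: payoffs 1, -5, -2, 3, 4 → best response a5.
P1 against CR: payoffs -4, 1, 3, -2, 4 → best response a5.
P1 against R: payoffs -4, -1, 5, 2, -5 → best response a3.
P2 against a1: payoffs 4, -1, -5, 5 → best response R.
P2 against a2: payoffs 0, 2, 5, -4 → best response CR.
P2 against a3: payoffs -1, 5, 1, -5 → best response CL.
P2 against a4: payoffs 1, -5, 4, 2 → best response CR.
P2 against a5: payoffs 3, 5, 1, 0 → best response CL.
Mutual best responses: (a5, CL).

(a5, CL)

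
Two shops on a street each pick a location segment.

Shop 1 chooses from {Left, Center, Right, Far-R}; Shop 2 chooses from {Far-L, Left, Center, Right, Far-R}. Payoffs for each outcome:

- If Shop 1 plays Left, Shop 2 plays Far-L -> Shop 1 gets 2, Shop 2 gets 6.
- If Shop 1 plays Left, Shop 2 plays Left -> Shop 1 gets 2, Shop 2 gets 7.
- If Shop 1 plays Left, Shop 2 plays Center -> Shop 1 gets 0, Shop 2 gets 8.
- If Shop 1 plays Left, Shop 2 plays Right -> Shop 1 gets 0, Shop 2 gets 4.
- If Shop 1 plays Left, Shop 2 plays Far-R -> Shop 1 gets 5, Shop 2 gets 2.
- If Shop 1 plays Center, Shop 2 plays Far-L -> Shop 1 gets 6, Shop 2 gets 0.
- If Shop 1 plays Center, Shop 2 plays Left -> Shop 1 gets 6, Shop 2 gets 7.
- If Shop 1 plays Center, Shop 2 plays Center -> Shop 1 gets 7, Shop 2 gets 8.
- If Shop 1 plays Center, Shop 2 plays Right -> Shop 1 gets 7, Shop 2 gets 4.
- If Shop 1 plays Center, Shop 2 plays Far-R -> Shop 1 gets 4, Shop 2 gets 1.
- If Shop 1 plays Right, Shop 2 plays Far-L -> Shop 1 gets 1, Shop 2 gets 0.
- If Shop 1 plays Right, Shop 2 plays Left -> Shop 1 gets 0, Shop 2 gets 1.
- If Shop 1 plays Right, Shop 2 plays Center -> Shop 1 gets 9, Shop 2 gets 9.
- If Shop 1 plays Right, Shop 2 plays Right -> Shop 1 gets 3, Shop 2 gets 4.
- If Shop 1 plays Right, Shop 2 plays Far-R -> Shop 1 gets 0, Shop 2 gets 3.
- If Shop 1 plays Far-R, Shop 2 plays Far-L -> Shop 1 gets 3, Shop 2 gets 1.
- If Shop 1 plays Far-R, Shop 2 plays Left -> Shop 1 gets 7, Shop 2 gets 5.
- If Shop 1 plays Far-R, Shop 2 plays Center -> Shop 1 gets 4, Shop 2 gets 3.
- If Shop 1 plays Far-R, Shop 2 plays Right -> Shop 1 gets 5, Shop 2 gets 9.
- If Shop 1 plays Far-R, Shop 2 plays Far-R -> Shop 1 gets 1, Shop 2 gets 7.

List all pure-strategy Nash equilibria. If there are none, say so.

(Right, Center)

(Left, Far-L): Shop 1 can switch to Center (2 → 6). Not NE.
(Left, Left): Shop 1 can switch to Center (2 → 6). Not NE.
(Left, Center): Shop 1 can switch to Center (0 → 7). Not NE.
(Left, Right): Shop 1 can switch to Center (0 → 7). Not NE.
(Left, Far-R): Shop 2 can switch to Far-L (2 → 6). Not NE.
(Center, Far-L): Shop 2 can switch to Left (0 → 7). Not NE.
(Center, Left): Shop 1 can switch to Far-R (6 → 7). Not NE.
(Center, Center): Shop 1 can switch to Right (7 → 9). Not NE.
(Center, Right): Shop 2 can switch to Left (4 → 7). Not NE.
(Center, Far-R): Shop 1 can switch to Left (4 → 5). Not NE.
(Right, Far-L): Shop 1 can switch to Left (1 → 2). Not NE.
(Right, Left): Shop 1 can switch to Left (0 → 2). Not NE.
(Right, Center): Shop 1 gets 9, best alternative 7; Shop 2 gets 9, best alternative 4. No profitable deviation — NE.
(The remaining 7 profiles each have a profitable deviation by the same check.)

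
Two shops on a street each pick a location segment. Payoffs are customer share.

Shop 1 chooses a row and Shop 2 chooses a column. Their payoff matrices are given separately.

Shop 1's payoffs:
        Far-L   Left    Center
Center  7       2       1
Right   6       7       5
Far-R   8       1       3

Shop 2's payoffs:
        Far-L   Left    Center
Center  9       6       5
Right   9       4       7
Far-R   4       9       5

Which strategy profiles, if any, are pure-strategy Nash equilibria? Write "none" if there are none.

There is no pure-strategy Nash equilibrium.

Check each profile: it is a Nash equilibrium iff no player can strictly gain by switching unilaterally.
(Center, Far-L): Shop 1 can switch to Far-R (7 → 8). Not NE.
(Center, Left): Shop 1 can switch to Right (2 → 7). Not NE.
(Center, Center): Shop 1 can switch to Right (1 → 5). Not NE.
(Right, Far-L): Shop 1 can switch to Center (6 → 7). Not NE.
(Right, Left): Shop 2 can switch to Far-L (4 → 9). Not NE.
(Right, Center): Shop 2 can switch to Far-L (7 → 9). Not NE.
(Far-R, Far-L): Shop 2 can switch to Left (4 → 9). Not NE.
(Far-R, Left): Shop 1 can switch to Center (1 → 2). Not NE.
(Far-R, Center): Shop 1 can switch to Right (3 → 5). Not NE.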